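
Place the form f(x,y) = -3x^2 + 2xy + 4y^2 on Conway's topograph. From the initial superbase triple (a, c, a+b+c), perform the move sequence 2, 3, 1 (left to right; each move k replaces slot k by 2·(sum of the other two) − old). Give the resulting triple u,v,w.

start (-3,4,3) = (f(1,0),f(0,1),f(1,1))
replace slot 2: 2·((-3)+3) − 4 = -4 → (-3,-4,3)
replace slot 3: 2·((-3)+(-4)) − 3 = -17 → (-3,-4,-17)
replace slot 1: 2·((-4)+(-17)) − (-3) = -39 → (-39,-4,-17)

-39,-4,-17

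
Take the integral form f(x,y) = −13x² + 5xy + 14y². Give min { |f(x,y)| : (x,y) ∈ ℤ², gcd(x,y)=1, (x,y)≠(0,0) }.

river: ρ → (14,23,-4)
river: ρ → (-4,25,8)
river: ρ → (8,23,-7)
river: ρ → (-7,19,14)
river: ρ → (14,9,-12)
river: ρ → (-12,15,11)
river: ρ → (11,7,-16)
river: ρ → (-16,25,2)
river: ρ → (2,27,-3)
river: ρ → (-3,27,2)
river: ρ → (2,25,-16)
river: ρ → (-16,7,11)
river: ρ → (11,15,-12)
river: ρ → (-12,9,14)
river: ρ → (14,19,-7)
river: ρ → (-7,23,8)
river: ρ → (8,25,-4)
river: ρ → (-4,23,14)
river: ρ → (14,5,-13)
river: ρ → (-13,21,6)
river: ρ → (6,27,-1)
river: ρ → (-1,27,6)
river: ρ → (6,21,-13)
river: ρ → (-13,5,14)
closes: descent 0, river 24
min |a| on river = 1

1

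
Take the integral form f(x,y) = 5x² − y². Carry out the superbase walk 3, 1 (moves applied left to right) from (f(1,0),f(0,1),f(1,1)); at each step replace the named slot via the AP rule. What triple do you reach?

start (5,-1,4) = (f(1,0),f(0,1),f(1,1))
replace slot 3: 2·(5+(-1)) − 4 = 4 → (5,-1,4)
replace slot 1: 2·((-1)+4) − 5 = 1 → (1,-1,4)

1,-1,4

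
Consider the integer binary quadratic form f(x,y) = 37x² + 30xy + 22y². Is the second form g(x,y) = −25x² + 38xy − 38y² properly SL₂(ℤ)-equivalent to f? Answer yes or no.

D₁ = -2356, D₂ = -2356
f: flip: (37,30,22)→(22,-30,37)
f: translate: b→14 (≡-30 mod 44), so (22,-30,37)→(22,14,29)
f: reduced (well bottom): (22,14,29) with a≤c, −a<b≤a
g is negative-definite; reduce −g:
−g: translate: b→12 (≡-38 mod 50), so (25,-38,38)→(25,12,25)
−g: reduced (well bottom): (25,12,25) with a≤c, −a<b≤a
flip sign back: reduced form of g is (-25,-12,-25)
reduced forms (22, 14, 29) vs (-25, -12, -25) ⇒ inequivalent

no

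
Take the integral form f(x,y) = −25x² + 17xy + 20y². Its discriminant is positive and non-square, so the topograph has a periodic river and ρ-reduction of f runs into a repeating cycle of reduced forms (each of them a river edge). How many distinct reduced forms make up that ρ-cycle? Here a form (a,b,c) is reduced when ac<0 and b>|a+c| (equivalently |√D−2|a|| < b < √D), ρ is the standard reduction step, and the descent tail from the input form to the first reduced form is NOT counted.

D = 2289, ⌊√D⌋ = 47
river: ρ → (20,23,-22)
river: ρ → (-22,21,21)
river: ρ → (21,21,-22)
river: ρ → (-22,23,20)
river: ρ → (20,17,-25)
river: ρ → (-25,33,12)
river: ρ → (12,39,-16)
river: ρ → (-16,25,26)
river: ρ → (26,27,-15)
river: ρ → (-15,33,20)
river: ρ → (20,47,-1)
river: ρ → (-1,47,20)
river: ρ → (20,33,-15)
river: ρ → (-15,27,26)
river: ρ → (26,25,-16)
river: ρ → (-16,39,12)
river: ρ → (12,33,-25)
river: ρ → (-25,17,20)
ρ-cycle length = 18 (tail of 0 descent steps not counted)

18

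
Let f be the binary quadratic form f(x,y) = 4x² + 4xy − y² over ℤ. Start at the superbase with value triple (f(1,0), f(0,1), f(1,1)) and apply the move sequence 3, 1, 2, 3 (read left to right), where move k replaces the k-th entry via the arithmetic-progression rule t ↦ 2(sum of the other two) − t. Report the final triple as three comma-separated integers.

start (4,-1,7) = (f(1,0),f(0,1),f(1,1))
replace slot 3: 2·(4+(-1)) − 7 = -1 → (4,-1,-1)
replace slot 1: 2·((-1)+(-1)) − 4 = -8 → (-8,-1,-1)
replace slot 2: 2·((-8)+(-1)) − (-1) = -17 → (-8,-17,-1)
replace slot 3: 2·((-8)+(-17)) − (-1) = -49 → (-8,-17,-49)

-8,-17,-49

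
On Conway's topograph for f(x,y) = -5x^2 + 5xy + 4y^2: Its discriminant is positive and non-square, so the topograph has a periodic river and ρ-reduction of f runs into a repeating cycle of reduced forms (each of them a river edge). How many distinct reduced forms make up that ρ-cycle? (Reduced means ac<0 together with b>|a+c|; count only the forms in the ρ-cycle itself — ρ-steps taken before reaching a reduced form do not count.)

D = 105, ⌊√D⌋ = 10
river: ρ → (4,3,-6)
river: ρ → (-6,9,1)
river: ρ → (1,9,-6)
river: ρ → (-6,3,4)
river: ρ → (4,5,-5)
river: ρ → (-5,5,4)
ρ-cycle length = 6 (tail of 0 descent steps not counted)

6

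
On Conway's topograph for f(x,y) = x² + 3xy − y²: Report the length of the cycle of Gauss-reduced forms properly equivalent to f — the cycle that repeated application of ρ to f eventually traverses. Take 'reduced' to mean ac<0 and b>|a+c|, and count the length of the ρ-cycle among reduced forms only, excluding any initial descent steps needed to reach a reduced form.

D = 13, ⌊√D⌋ = 3
river: ρ → (-1,3,1)
river: ρ → (1,3,-1)
ρ-cycle length = 2 (tail of 0 descent steps not counted)

2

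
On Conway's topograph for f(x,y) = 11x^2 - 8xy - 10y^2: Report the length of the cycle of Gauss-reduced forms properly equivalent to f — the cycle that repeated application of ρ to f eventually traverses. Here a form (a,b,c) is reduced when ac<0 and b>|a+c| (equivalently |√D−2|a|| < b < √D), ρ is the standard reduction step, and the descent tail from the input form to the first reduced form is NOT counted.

D = 504, ⌊√D⌋ = 22
descent: ρ → (-10,8,11)  [lands on river]
river: ρ → (11,14,-7)
river: ρ → (-7,14,11)
river: ρ → (11,8,-10)
river: ρ → (-10,12,9)
river: ρ → (9,6,-13)
river: ρ → (-13,20,2)
river: ρ → (2,20,-13)
river: ρ → (-13,6,9)
river: ρ → (9,12,-10)
ρ-cycle length = 10 (tail of 1 descent step not counted)

10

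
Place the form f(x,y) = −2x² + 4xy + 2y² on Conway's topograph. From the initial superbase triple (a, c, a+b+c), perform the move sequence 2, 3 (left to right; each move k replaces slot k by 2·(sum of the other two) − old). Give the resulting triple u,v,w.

start (-2,2,4) = (f(1,0),f(0,1),f(1,1))
replace slot 2: 2·((-2)+4) − 2 = 2 → (-2,2,4)
replace slot 3: 2·((-2)+2) − 4 = -4 → (-2,2,-4)

-2,2,-4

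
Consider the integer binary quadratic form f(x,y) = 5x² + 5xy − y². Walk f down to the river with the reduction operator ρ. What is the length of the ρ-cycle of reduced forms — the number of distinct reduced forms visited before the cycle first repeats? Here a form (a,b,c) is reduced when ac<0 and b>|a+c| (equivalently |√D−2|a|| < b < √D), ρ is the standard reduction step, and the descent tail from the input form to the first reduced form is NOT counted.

D = 45, ⌊√D⌋ = 6
river: ρ → (-1,5,5)
river: ρ → (5,5,-1)
ρ-cycle length = 2 (tail of 0 descent steps not counted)

2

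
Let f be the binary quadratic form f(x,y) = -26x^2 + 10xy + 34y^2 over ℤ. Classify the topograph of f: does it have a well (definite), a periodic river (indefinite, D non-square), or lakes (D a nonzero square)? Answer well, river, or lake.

D = b²−4ac = 10² − 4·(-26)·34 = 3636
D > 0 non-square ⇒ indefinite ⇒ periodic river

river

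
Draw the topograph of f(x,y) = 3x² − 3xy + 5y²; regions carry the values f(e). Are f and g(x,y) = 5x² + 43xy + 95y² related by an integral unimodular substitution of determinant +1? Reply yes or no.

D₁ = -51, D₂ = -51
f: translate: b→3 (≡-3 mod 6), so (3,-3,5)→(3,3,5)
f: reduced (well bottom): (3,3,5) with a≤c, −a<b≤a
g: translate: b→3 (≡43 mod 10), so (5,43,95)→(5,3,3)
g: flip: (5,3,3)→(3,-3,5)
g: translate: b→3 (≡-3 mod 6), so (3,-3,5)→(3,3,5)
g: reduced (well bottom): (3,3,5) with a≤c, −a<b≤a
reduced forms (3, 3, 5) vs (3, 3, 5) ⇒ equivalent

yes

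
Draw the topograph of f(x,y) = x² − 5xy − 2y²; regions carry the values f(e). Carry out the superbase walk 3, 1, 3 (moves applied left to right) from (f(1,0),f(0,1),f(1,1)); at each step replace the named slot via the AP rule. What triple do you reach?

start (1,-2,-6) = (f(1,0),f(0,1),f(1,1))
replace slot 3: 2·(1+(-2)) − (-6) = 4 → (1,-2,4)
replace slot 1: 2·((-2)+4) − 1 = 3 → (3,-2,4)
replace slot 3: 2·(3+(-2)) − 4 = -2 → (3,-2,-2)

3,-2,-2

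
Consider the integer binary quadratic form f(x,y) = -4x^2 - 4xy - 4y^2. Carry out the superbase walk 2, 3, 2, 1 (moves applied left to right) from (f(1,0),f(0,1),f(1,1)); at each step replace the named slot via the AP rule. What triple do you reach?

start (-4,-4,-12) = (f(1,0),f(0,1),f(1,1))
replace slot 2: 2·((-4)+(-12)) − (-4) = -28 → (-4,-28,-12)
replace slot 3: 2·((-4)+(-28)) − (-12) = -52 → (-4,-28,-52)
replace slot 2: 2·((-4)+(-52)) − (-28) = -84 → (-4,-84,-52)
replace slot 1: 2·((-84)+(-52)) − (-4) = -268 → (-268,-84,-52)

-268,-84,-52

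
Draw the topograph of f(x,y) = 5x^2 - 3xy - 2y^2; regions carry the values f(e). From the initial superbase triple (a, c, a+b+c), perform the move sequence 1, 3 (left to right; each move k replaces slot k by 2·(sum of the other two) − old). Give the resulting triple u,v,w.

start (5,-2,0) = (f(1,0),f(0,1),f(1,1))
replace slot 1: 2·((-2)+0) − 5 = -9 → (-9,-2,0)
replace slot 3: 2·((-9)+(-2)) − 0 = -22 → (-9,-2,-22)

-9,-2,-22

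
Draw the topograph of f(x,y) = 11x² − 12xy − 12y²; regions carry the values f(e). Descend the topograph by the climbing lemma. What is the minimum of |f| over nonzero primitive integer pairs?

descent: ρ → (-12,12,11)  [lands on river]
river: ρ → (11,10,-13)
river: ρ → (-13,16,8)
river: ρ → (8,16,-13)
river: ρ → (-13,10,11)
river: ρ → (11,12,-12)
closes: descent 1, river 6
min |a| on river = 8

8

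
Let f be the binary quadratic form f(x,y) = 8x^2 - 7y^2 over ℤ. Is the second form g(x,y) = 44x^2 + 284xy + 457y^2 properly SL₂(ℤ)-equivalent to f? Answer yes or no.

D₁ = 224, D₂ = 224
river cycle of f (length 2): (-7, 14, 1), (1, 14, -7)
river cycle of g (length 2): (1, 14, -7), (-7, 14, 1)
cycles coincide ⇒ equivalent

yes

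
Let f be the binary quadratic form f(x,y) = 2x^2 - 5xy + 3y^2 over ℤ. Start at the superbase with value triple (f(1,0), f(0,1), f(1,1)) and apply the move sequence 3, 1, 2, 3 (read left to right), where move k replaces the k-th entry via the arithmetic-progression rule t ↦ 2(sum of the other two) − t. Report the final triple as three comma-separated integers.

start (2,3,0) = (f(1,0),f(0,1),f(1,1))
replace slot 3: 2·(2+3) − 0 = 10 → (2,3,10)
replace slot 1: 2·(3+10) − 2 = 24 → (24,3,10)
replace slot 2: 2·(24+10) − 3 = 65 → (24,65,10)
replace slot 3: 2·(24+65) − 10 = 168 → (24,65,168)

24,65,168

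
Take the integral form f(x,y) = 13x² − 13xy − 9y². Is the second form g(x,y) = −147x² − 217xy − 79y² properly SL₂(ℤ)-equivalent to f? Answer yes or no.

D₁ = 637, D₂ = 637
river cycle of f (length 6): (-9, 13, 13), (13, 13, -9), (-9, 23, 3), (3, 25, -1), (-1, 25, 3), (3, 23, -9)
river cycle of g (length 6): (-9, 13, 13), (13, 13, -9), (-9, 23, 3), (3, 25, -1), (-1, 25, 3), (3, 23, -9)
cycles coincide ⇒ equivalent

yes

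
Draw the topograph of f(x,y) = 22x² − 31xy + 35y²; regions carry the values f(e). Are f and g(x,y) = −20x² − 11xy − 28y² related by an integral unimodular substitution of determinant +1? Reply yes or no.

D₁ = -2119, D₂ = -2119
f: translate: b→13 (≡-31 mod 44), so (22,-31,35)→(22,13,26)
f: reduced (well bottom): (22,13,26) with a≤c, −a<b≤a
g is negative-definite; reduce −g:
−g: reduced (well bottom): (20,11,28) with a≤c, −a<b≤a
flip sign back: reduced form of g is (-20,-11,-28)
reduced forms (22, 13, 26) vs (-20, -11, -28) ⇒ inequivalent

no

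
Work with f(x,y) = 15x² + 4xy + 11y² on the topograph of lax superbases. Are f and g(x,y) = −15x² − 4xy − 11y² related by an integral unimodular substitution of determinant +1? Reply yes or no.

D₁ = -644, D₂ = -644
f: flip: (15,4,11)→(11,-4,15)
f: reduced (well bottom): (11,-4,15) with a≤c, −a<b≤a
g is negative-definite; reduce −g:
−g: flip: (15,4,11)→(11,-4,15)
−g: reduced (well bottom): (11,-4,15) with a≤c, −a<b≤a
flip sign back: reduced form of g is (-11,4,-15)
reduced forms (11, -4, 15) vs (-11, 4, -15) ⇒ inequivalent

no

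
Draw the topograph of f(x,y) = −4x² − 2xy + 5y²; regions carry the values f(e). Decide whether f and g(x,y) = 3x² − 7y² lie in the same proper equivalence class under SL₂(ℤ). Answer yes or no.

D₁ = 84, D₂ = 84
river cycle of f (length 6): (5, 2, -4), (-4, 6, 3), (3, 6, -4), (-4, 2, 5), (5, 8, -1), (-1, 8, 5)
river cycle of g (length 6): (3, 6, -4), (-4, 2, 5), (5, 8, -1), (-1, 8, 5), (5, 2, -4), (-4, 6, 3)
cycles coincide ⇒ equivalent

yes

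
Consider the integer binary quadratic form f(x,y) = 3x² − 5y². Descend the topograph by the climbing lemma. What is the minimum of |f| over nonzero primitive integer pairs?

descent: ρ → (-5,0,3)
descent: ρ → (3,6,-2)  [lands on river]
river: ρ → (-2,6,3)
closes: descent 2, river 2
min |a| on river = 2

2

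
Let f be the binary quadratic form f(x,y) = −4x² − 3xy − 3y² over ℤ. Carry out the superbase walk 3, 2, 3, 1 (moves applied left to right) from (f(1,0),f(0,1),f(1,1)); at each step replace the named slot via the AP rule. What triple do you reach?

start (-4,-3,-10) = (f(1,0),f(0,1),f(1,1))
replace slot 3: 2·((-4)+(-3)) − (-10) = -4 → (-4,-3,-4)
replace slot 2: 2·((-4)+(-4)) − (-3) = -13 → (-4,-13,-4)
replace slot 3: 2·((-4)+(-13)) − (-4) = -30 → (-4,-13,-30)
replace slot 1: 2·((-13)+(-30)) − (-4) = -82 → (-82,-13,-30)

-82,-13,-30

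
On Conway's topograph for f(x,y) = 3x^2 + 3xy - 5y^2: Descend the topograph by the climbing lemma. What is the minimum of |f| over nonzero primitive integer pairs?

river: ρ → (-5,7,1)
river: ρ → (1,7,-5)
river: ρ → (-5,3,3)
river: ρ → (3,3,-5)
closes: descent 0, river 4
min |a| on river = 1

1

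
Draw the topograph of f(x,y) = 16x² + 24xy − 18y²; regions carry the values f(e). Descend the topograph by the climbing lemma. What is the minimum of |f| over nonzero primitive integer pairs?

river: ρ → (-18,12,22)
river: ρ → (22,32,-8)
river: ρ → (-8,32,22)
river: ρ → (22,12,-18)
river: ρ → (-18,24,16)
river: ρ → (16,40,-2)
river: ρ → (-2,40,16)
river: ρ → (16,24,-18)
closes: descent 0, river 8
min |a| on river = 2

2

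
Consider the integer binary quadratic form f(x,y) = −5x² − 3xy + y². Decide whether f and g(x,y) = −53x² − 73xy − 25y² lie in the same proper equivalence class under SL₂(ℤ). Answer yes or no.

D₁ = 29, D₂ = 29
river cycle of f (length 2): (1, 5, -1), (-1, 5, 1)
river cycle of g (length 2): (1, 5, -1), (-1, 5, 1)
cycles coincide ⇒ equivalent

yes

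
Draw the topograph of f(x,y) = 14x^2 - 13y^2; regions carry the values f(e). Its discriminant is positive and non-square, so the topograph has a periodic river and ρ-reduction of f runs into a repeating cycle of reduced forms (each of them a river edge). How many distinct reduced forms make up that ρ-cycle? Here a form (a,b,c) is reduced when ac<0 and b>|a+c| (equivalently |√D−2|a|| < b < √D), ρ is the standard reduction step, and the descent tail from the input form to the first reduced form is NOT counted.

D = 728, ⌊√D⌋ = 26
descent: ρ → (-13,26,1)  [lands on river]
river: ρ → (1,26,-13)
ρ-cycle length = 2 (tail of 1 descent step not counted)

2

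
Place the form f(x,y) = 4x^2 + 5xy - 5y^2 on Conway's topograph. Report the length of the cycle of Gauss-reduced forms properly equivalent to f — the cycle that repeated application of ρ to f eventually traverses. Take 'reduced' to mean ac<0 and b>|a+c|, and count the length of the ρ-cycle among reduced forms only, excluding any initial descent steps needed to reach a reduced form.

D = 105, ⌊√D⌋ = 10
river: ρ → (-5,5,4)
river: ρ → (4,3,-6)
river: ρ → (-6,9,1)
river: ρ → (1,9,-6)
river: ρ → (-6,3,4)
river: ρ → (4,5,-5)
ρ-cycle length = 6 (tail of 0 descent steps not counted)

6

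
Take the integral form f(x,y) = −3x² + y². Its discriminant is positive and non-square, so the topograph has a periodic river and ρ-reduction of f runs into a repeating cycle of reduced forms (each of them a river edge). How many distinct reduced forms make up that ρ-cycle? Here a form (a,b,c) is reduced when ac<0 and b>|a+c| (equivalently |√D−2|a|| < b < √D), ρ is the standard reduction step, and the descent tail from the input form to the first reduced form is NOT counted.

D = 12, ⌊√D⌋ = 3
descent: ρ → (1,2,-2)  [lands on river]
river: ρ → (-2,2,1)
ρ-cycle length = 2 (tail of 1 descent step not counted)

2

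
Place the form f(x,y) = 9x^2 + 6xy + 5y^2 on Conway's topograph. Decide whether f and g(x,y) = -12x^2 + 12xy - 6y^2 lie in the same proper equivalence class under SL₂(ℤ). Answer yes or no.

D₁ = -144, D₂ = -144
f: flip: (9,6,5)→(5,-6,9)
f: translate: b→4 (≡-6 mod 10), so (5,-6,9)→(5,4,8)
f: reduced (well bottom): (5,4,8) with a≤c, −a<b≤a
g is negative-definite; reduce −g:
−g: translate: b→12 (≡-12 mod 24), so (12,-12,6)→(12,12,6)
−g: flip: (12,12,6)→(6,-12,12)
−g: translate: b→0 (≡-12 mod 12), so (6,-12,12)→(6,0,6)
−g: reduced (well bottom): (6,0,6) with a≤c, −a<b≤a
flip sign back: reduced form of g is (-6,0,-6)
reduced forms (5, 4, 8) vs (-6, 0, -6) ⇒ inequivalent

no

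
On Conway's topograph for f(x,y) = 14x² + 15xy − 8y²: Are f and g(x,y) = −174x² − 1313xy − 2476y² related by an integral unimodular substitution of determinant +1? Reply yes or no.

D₁ = 673, D₂ = 673
river cycle of f (length 58): (-8, 17, 12), (12, 7, -13), (-13, 19, 6), (6, 17, -16), (-16, 15, 7), (7, 13, -18), (-18, 23, 2), (2, 25, -6), (-6, 23, 6), (6, 25, -2), … (48 more)
river cycle of g (length 58): (-8, 17, 12), (12, 7, -13), (-13, 19, 6), (6, 17, -16), (-16, 15, 7), (7, 13, -18), (-18, 23, 2), (2, 25, -6), (-6, 23, 6), (6, 25, -2), … (48 more)
cycles coincide ⇒ equivalent

yes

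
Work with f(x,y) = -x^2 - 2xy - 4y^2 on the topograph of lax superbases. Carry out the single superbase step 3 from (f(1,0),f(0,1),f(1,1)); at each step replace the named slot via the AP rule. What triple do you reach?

start (-1,-4,-7) = (f(1,0),f(0,1),f(1,1))
replace slot 3: 2·((-1)+(-4)) − (-7) = -3 → (-1,-4,-3)

-1,-4,-3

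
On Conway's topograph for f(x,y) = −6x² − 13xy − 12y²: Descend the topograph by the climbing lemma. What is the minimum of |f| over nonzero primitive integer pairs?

translate: b→1 (≡13 mod 12), so (6,13,12)→(6,1,5)
flip: (6,1,5)→(5,-1,6)
reduced (well bottom): (5,-1,6) with a≤c, −a<b≤a
well minimum |f| = |-5| = 5 (negative-definite)

5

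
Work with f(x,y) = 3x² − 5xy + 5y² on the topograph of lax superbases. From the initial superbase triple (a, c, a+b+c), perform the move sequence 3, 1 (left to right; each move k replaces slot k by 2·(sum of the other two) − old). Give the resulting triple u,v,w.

start (3,5,3) = (f(1,0),f(0,1),f(1,1))
replace slot 3: 2·(3+5) − 3 = 13 → (3,5,13)
replace slot 1: 2·(5+13) − 3 = 33 → (33,5,13)

33,5,13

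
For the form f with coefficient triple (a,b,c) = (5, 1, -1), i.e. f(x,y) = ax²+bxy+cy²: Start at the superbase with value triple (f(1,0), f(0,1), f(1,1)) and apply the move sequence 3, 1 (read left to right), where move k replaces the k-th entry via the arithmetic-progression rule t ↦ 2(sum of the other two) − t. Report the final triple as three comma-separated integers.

start (5,-1,5) = (f(1,0),f(0,1),f(1,1))
replace slot 3: 2·(5+(-1)) − 5 = 3 → (5,-1,3)
replace slot 1: 2·((-1)+3) − 5 = -1 → (-1,-1,3)

-1,-1,3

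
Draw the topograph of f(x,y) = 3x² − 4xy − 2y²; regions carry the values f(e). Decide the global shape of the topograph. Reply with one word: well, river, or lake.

D = b²−4ac = (-4)² − 4·3·(-2) = 40
D > 0 non-square ⇒ indefinite ⇒ periodic river

river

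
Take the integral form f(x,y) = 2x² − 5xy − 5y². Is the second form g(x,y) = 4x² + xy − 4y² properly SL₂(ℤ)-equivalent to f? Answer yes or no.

D₁ = 65, D₂ = 65
river cycle of f (length 6): (-5, 5, 2), (2, 7, -2), (-2, 5, 5), (5, 5, -2), (-2, 7, 2), (2, 5, -5)
river cycle of g (length 6): (-4, 7, 1), (1, 7, -4), (-4, 1, 4), (4, 7, -1), (-1, 7, 4), (4, 1, -4)
cycles differ ⇒ inequivalent

no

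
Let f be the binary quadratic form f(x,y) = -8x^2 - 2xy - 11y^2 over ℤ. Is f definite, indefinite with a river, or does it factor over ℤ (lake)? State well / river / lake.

D = b²−4ac = (-2)² − 4·(-8)·(-11) = -348
D < 0 ⇒ definite ⇒ every region one sign ⇒ single well

well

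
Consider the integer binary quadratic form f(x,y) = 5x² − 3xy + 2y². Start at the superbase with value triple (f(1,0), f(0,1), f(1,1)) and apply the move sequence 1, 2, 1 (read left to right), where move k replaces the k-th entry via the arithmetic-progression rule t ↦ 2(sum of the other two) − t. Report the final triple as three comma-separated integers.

start (5,2,4) = (f(1,0),f(0,1),f(1,1))
replace slot 1: 2·(2+4) − 5 = 7 → (7,2,4)
replace slot 2: 2·(7+4) − 2 = 20 → (7,20,4)
replace slot 1: 2·(20+4) − 7 = 41 → (41,20,4)

41,20,4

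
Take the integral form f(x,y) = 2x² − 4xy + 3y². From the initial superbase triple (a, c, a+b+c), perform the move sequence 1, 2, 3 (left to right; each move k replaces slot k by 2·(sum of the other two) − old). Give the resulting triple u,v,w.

start (2,3,1) = (f(1,0),f(0,1),f(1,1))
replace slot 1: 2·(3+1) − 2 = 6 → (6,3,1)
replace slot 2: 2·(6+1) − 3 = 11 → (6,11,1)
replace slot 3: 2·(6+11) − 1 = 33 → (6,11,33)

6,11,33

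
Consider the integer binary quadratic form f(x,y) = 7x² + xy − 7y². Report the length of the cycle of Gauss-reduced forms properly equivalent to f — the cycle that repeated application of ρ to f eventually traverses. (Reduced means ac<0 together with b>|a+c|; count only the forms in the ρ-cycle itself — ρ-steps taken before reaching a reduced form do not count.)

D = 197, ⌊√D⌋ = 14
river: ρ → (-7,13,1)
river: ρ → (1,13,-7)
river: ρ → (-7,1,7)
river: ρ → (7,13,-1)
river: ρ → (-1,13,7)
river: ρ → (7,1,-7)
ρ-cycle length = 6 (tail of 0 descent steps not counted)

6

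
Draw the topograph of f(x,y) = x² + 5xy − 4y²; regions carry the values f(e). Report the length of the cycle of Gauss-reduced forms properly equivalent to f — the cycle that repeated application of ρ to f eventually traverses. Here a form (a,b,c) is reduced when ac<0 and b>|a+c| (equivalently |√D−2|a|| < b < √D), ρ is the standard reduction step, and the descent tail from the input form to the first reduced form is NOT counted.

D = 41, ⌊√D⌋ = 6
river: ρ → (-4,3,2)
river: ρ → (2,5,-2)
river: ρ → (-2,3,4)
river: ρ → (4,5,-1)
river: ρ → (-1,5,4)
river: ρ → (4,3,-2)
river: ρ → (-2,5,2)
river: ρ → (2,3,-4)
river: ρ → (-4,5,1)
river: ρ → (1,5,-4)
ρ-cycle length = 10 (tail of 0 descent steps not counted)

10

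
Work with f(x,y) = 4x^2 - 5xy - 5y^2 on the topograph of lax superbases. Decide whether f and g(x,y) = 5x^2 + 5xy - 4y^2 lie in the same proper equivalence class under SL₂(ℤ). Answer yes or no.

D₁ = 105, D₂ = 105
river cycle of f (length 6): (-5, 5, 4), (4, 3, -6), (-6, 9, 1), (1, 9, -6), (-6, 3, 4), (4, 5, -5)
river cycle of g (length 6): (-4, 3, 6), (6, 9, -1), (-1, 9, 6), (6, 3, -4), (-4, 5, 5), (5, 5, -4)
cycles differ ⇒ inequivalent

no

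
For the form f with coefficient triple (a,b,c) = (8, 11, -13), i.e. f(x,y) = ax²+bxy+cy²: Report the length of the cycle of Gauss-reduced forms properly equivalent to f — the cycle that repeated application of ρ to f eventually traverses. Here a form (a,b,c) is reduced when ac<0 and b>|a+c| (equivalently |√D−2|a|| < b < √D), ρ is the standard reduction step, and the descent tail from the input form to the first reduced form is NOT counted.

D = 537, ⌊√D⌋ = 23
river: ρ → (-13,15,6)
river: ρ → (6,21,-4)
river: ρ → (-4,19,11)
river: ρ → (11,3,-12)
river: ρ → (-12,21,2)
river: ρ → (2,23,-1)
river: ρ → (-1,23,2)
river: ρ → (2,21,-12)
river: ρ → (-12,3,11)
river: ρ → (11,19,-4)
river: ρ → (-4,21,6)
river: ρ → (6,15,-13)
river: ρ → (-13,11,8)
river: ρ → (8,21,-3)
river: ρ → (-3,21,8)
river: ρ → (8,11,-13)
ρ-cycle length = 16 (tail of 0 descent steps not counted)

16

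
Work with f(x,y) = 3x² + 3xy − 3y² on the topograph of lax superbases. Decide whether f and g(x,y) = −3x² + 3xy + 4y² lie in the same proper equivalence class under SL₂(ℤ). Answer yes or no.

D₁ = 45, D₂ = 57
discriminants differ ⇒ not SL₂(ℤ)-equivalent

no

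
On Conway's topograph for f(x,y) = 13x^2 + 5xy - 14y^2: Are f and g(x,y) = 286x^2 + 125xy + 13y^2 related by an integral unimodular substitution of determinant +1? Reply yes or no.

D₁ = 753, D₂ = 753
river cycle of f (length 24): (-14, 23, 4), (4, 25, -8), (-8, 23, 7), (7, 19, -14), (-14, 9, 12), (12, 15, -11), (-11, 7, 16), (16, 25, -2), (-2, 27, 3), (3, 27, -2), … (14 more)
river cycle of g (length 24): (13, 5, -14), (-14, 23, 4), (4, 25, -8), (-8, 23, 7), (7, 19, -14), (-14, 9, 12), (12, 15, -11), (-11, 7, 16), (16, 25, -2), (-2, 27, 3), … (14 more)
cycles coincide ⇒ equivalent

yes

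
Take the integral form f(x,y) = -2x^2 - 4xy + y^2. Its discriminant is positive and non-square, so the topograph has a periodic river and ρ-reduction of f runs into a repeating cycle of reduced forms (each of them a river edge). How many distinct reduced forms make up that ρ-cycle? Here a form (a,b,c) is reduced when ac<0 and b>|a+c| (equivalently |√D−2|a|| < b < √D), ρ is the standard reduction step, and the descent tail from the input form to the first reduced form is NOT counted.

D = 24, ⌊√D⌋ = 4
descent: ρ → (1,4,-2)  [lands on river]
river: ρ → (-2,4,1)
ρ-cycle length = 2 (tail of 1 descent step not counted)

2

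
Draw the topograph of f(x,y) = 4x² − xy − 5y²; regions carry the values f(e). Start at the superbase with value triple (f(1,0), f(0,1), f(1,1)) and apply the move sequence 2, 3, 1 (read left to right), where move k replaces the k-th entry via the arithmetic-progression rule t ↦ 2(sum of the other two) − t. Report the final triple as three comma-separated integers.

start (4,-5,-2) = (f(1,0),f(0,1),f(1,1))
replace slot 2: 2·(4+(-2)) − (-5) = 9 → (4,9,-2)
replace slot 3: 2·(4+9) − (-2) = 28 → (4,9,28)
replace slot 1: 2·(9+28) − 4 = 70 → (70,9,28)

70,9,28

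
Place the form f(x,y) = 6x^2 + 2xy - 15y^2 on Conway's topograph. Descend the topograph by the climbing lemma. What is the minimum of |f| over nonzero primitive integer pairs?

descent: ρ → (-15,-2,6)
descent: ρ → (6,14,-7)  [lands on river]
river: ρ → (-7,14,6)
river: ρ → (6,10,-11)
river: ρ → (-11,12,5)
river: ρ → (5,18,-2)
river: ρ → (-2,18,5)
river: ρ → (5,12,-11)
river: ρ → (-11,10,6)
closes: descent 2, river 8
min |a| on river = 2

2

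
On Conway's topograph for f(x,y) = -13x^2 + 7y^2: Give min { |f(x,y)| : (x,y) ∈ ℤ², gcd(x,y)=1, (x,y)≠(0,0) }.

descent: ρ → (7,14,-6)  [lands on river]
river: ρ → (-6,10,11)
river: ρ → (11,12,-5)
river: ρ → (-5,18,2)
river: ρ → (2,18,-5)
river: ρ → (-5,12,11)
river: ρ → (11,10,-6)
river: ρ → (-6,14,7)
closes: descent 1, river 8
min |a| on river = 2

2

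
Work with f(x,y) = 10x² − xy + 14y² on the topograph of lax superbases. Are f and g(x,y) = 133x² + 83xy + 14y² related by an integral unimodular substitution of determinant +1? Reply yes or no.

D₁ = -559, D₂ = -559
f: reduced (well bottom): (10,-1,14) with a≤c, −a<b≤a
g: flip: (133,83,14)→(14,-83,133)
g: translate: b→1 (≡-83 mod 28), so (14,-83,133)→(14,1,10)
g: flip: (14,1,10)→(10,-1,14)
g: reduced (well bottom): (10,-1,14) with a≤c, −a<b≤a
reduced forms (10, -1, 14) vs (10, -1, 14) ⇒ equivalent

yes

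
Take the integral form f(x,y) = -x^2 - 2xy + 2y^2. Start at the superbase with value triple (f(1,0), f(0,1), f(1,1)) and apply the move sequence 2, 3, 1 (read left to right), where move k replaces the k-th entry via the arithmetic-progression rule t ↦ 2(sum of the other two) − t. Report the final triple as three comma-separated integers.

start (-1,2,-1) = (f(1,0),f(0,1),f(1,1))
replace slot 2: 2·((-1)+(-1)) − 2 = -6 → (-1,-6,-1)
replace slot 3: 2·((-1)+(-6)) − (-1) = -13 → (-1,-6,-13)
replace slot 1: 2·((-6)+(-13)) − (-1) = -37 → (-37,-6,-13)

-37,-6,-13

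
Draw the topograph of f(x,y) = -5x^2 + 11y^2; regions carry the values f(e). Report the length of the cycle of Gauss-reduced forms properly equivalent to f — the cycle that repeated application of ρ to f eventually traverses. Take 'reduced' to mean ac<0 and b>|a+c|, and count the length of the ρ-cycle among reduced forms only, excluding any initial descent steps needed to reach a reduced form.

D = 220, ⌊√D⌋ = 14
descent: ρ → (11,0,-5)
descent: ρ → (-5,10,6)  [lands on river]
river: ρ → (6,14,-1)
river: ρ → (-1,14,6)
river: ρ → (6,10,-5)
ρ-cycle length = 4 (tail of 2 descent steps not counted)

4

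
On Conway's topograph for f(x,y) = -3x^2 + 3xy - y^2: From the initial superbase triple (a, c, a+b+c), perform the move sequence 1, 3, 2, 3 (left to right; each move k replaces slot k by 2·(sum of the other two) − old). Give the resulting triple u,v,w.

start (-3,-1,-1) = (f(1,0),f(0,1),f(1,1))
replace slot 1: 2·((-1)+(-1)) − (-3) = -1 → (-1,-1,-1)
replace slot 3: 2·((-1)+(-1)) − (-1) = -3 → (-1,-1,-3)
replace slot 2: 2·((-1)+(-3)) − (-1) = -7 → (-1,-7,-3)
replace slot 3: 2·((-1)+(-7)) − (-3) = -13 → (-1,-7,-13)

-1,-7,-13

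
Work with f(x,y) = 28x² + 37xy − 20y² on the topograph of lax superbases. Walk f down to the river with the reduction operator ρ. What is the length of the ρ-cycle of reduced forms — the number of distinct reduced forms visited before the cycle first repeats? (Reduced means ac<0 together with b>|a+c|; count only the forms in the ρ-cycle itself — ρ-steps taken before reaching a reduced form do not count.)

D = 3609, ⌊√D⌋ = 60
river: ρ → (-20,43,22)
river: ρ → (22,45,-18)
river: ρ → (-18,27,40)
river: ρ → (40,53,-5)
river: ρ → (-5,57,18)
river: ρ → (18,51,-14)
river: ρ → (-14,33,45)
river: ρ → (45,57,-2)
river: ρ → (-2,59,16)
river: ρ → (16,37,-35)
river: ρ → (-35,33,18)
river: ρ → (18,39,-29)
river: ρ → (-29,19,28)
river: ρ → (28,37,-20)
ρ-cycle length = 14 (tail of 0 descent steps not counted)

14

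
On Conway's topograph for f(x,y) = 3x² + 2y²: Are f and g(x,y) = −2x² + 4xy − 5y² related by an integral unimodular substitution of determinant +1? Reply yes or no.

D₁ = -24, D₂ = -24
f: flip: (3,0,2)→(2,0,3)
f: reduced (well bottom): (2,0,3) with a≤c, −a<b≤a
g is negative-definite; reduce −g:
−g: translate: b→0 (≡-4 mod 4), so (2,-4,5)→(2,0,3)
−g: reduced (well bottom): (2,0,3) with a≤c, −a<b≤a
flip sign back: reduced form of g is (-2,0,-3)
reduced forms (2, 0, 3) vs (-2, 0, -3) ⇒ inequivalent

no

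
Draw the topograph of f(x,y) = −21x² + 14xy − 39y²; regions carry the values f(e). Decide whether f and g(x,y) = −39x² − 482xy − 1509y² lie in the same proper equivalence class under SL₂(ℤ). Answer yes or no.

D₁ = -3080, D₂ = -3080
f is negative-definite; reduce −f:
−f: reduced (well bottom): (21,-14,39) with a≤c, −a<b≤a
flip sign back: reduced form of f is (-21,14,-39)
g is negative-definite; reduce −g:
−g: translate: b→14 (≡482 mod 78), so (39,482,1509)→(39,14,21)
−g: flip: (39,14,21)→(21,-14,39)
−g: reduced (well bottom): (21,-14,39) with a≤c, −a<b≤a
flip sign back: reduced form of g is (-21,14,-39)
reduced forms (-21, 14, -39) vs (-21, 14, -39) ⇒ equivalent

yes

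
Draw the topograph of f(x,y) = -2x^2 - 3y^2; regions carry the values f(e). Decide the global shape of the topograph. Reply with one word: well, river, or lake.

D = b²−4ac = 0² − 4·(-2)·(-3) = -24
D < 0 ⇒ definite ⇒ every region one sign ⇒ single well

well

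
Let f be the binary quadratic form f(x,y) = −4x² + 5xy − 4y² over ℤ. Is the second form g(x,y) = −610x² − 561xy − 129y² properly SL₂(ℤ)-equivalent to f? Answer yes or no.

D₁ = -39, D₂ = -39
f is negative-definite; reduce −f:
−f: translate: b→3 (≡-5 mod 8), so (4,-5,4)→(4,3,3)
−f: flip: (4,3,3)→(3,-3,4)
−f: translate: b→3 (≡-3 mod 6), so (3,-3,4)→(3,3,4)
−f: reduced (well bottom): (3,3,4) with a≤c, −a<b≤a
flip sign back: reduced form of f is (-3,-3,-4)
g is negative-definite; reduce −g:
−g: flip: (610,561,129)→(129,-561,610)
−g: translate: b→-45 (≡-561 mod 258), so (129,-561,610)→(129,-45,4)
−g: flip: (129,-45,4)→(4,45,129)
−g: translate: b→-3 (≡45 mod 8), so (4,45,129)→(4,-3,3)
−g: flip: (4,-3,3)→(3,3,4)
−g: reduced (well bottom): (3,3,4) with a≤c, −a<b≤a
flip sign back: reduced form of g is (-3,-3,-4)
reduced forms (-3, -3, -4) vs (-3, -3, -4) ⇒ equivalent

yes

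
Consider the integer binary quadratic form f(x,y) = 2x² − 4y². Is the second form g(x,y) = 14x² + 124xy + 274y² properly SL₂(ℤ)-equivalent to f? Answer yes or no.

D₁ = 32, D₂ = 32
river cycle of f (length 2): (2, 4, -2), (-2, 4, 2)
river cycle of g (length 2): (2, 4, -2), (-2, 4, 2)
cycles coincide ⇒ equivalent

yes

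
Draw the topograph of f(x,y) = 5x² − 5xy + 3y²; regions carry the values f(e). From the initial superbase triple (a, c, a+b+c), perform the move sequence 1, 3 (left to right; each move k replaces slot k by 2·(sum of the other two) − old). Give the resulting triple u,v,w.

start (5,3,3) = (f(1,0),f(0,1),f(1,1))
replace slot 1: 2·(3+3) − 5 = 7 → (7,3,3)
replace slot 3: 2·(7+3) − 3 = 17 → (7,3,17)

7,3,17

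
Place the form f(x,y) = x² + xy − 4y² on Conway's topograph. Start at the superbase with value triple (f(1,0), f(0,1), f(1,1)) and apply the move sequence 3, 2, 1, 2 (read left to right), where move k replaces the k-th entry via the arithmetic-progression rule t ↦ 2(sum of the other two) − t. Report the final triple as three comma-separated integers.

start (1,-4,-2) = (f(1,0),f(0,1),f(1,1))
replace slot 3: 2·(1+(-4)) − (-2) = -4 → (1,-4,-4)
replace slot 2: 2·(1+(-4)) − (-4) = -2 → (1,-2,-4)
replace slot 1: 2·((-2)+(-4)) − 1 = -13 → (-13,-2,-4)
replace slot 2: 2·((-13)+(-4)) − (-2) = -32 → (-13,-32,-4)

-13,-32,-4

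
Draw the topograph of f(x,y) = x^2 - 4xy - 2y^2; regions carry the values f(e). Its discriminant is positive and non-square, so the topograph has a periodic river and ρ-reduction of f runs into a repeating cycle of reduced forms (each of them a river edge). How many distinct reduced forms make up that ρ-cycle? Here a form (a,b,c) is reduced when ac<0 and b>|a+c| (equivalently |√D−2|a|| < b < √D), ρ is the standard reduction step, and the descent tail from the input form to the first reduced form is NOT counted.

D = 24, ⌊√D⌋ = 4
descent: ρ → (-2,4,1)  [lands on river]
river: ρ → (1,4,-2)
ρ-cycle length = 2 (tail of 1 descent step not counted)

2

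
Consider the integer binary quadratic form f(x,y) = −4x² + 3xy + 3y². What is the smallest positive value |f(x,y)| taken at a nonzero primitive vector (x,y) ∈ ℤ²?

river: ρ → (3,3,-4)
river: ρ → (-4,5,2)
river: ρ → (2,7,-1)
river: ρ → (-1,7,2)
river: ρ → (2,5,-4)
river: ρ → (-4,3,3)
closes: descent 0, river 6
min |a| on river = 1

1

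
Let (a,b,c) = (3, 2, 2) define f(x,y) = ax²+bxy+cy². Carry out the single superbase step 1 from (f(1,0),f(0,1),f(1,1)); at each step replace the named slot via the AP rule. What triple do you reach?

start (3,2,7) = (f(1,0),f(0,1),f(1,1))
replace slot 1: 2·(2+7) − 3 = 15 → (15,2,7)

15,2,7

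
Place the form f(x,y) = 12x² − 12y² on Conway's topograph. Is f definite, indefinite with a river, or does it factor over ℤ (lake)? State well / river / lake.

D = b²−4ac = 0² − 4·12·(-12) = 576
D = 24² is a perfect square ⇒ form factors over ℤ ⇒ lakes

lake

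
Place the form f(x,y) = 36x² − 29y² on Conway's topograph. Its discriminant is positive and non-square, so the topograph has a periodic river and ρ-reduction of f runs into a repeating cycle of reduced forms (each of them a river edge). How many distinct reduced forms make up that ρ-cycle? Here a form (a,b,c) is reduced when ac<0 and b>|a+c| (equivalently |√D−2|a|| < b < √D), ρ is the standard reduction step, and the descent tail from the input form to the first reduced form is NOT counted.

D = 4176, ⌊√D⌋ = 64
descent: ρ → (-29,58,7)  [lands on river]
river: ρ → (7,54,-45)
river: ρ → (-45,36,16)
river: ρ → (16,60,-9)
river: ρ → (-9,48,52)
river: ρ → (52,56,-5)
river: ρ → (-5,64,4)
river: ρ → (4,64,-5)
river: ρ → (-5,56,52)
river: ρ → (52,48,-9)
river: ρ → (-9,60,16)
river: ρ → (16,36,-45)
river: ρ → (-45,54,7)
river: ρ → (7,58,-29)
ρ-cycle length = 14 (tail of 1 descent step not counted)

14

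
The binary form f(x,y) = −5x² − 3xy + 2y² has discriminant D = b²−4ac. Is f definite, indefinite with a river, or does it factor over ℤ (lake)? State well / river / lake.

D = b²−4ac = (-3)² − 4·(-5)·2 = 49
D = 7² is a perfect square ⇒ form factors over ℤ ⇒ lakes

lake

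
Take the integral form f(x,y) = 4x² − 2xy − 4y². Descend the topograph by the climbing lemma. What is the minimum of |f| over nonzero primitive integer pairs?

descent: ρ → (-4,2,4)  [lands on river]
river: ρ → (4,6,-2)
river: ρ → (-2,6,4)
river: ρ → (4,2,-4)
river: ρ → (-4,6,2)
river: ρ → (2,6,-4)
closes: descent 1, river 6
min |a| on river = 2

2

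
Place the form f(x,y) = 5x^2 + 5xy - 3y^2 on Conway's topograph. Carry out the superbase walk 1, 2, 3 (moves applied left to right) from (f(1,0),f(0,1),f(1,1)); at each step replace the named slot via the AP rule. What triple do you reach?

start (5,-3,7) = (f(1,0),f(0,1),f(1,1))
replace slot 1: 2·((-3)+7) − 5 = 3 → (3,-3,7)
replace slot 2: 2·(3+7) − (-3) = 23 → (3,23,7)
replace slot 3: 2·(3+23) − 7 = 45 → (3,23,45)

3,23,45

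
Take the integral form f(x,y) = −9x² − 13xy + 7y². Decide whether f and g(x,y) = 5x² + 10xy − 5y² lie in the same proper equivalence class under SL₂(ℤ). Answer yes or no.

D₁ = 421, D₂ = 200
discriminants differ ⇒ not SL₂(ℤ)-equivalent

no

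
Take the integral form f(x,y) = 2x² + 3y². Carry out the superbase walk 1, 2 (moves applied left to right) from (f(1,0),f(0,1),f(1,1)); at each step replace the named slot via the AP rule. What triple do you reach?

start (2,3,5) = (f(1,0),f(0,1),f(1,1))
replace slot 1: 2·(3+5) − 2 = 14 → (14,3,5)
replace slot 2: 2·(14+5) − 3 = 35 → (14,35,5)

14,35,5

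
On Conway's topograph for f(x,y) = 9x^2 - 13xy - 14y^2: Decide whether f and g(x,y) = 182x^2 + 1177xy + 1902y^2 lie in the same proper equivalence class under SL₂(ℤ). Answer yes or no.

D₁ = 673, D₂ = 673
river cycle of f (length 58): (-14, 13, 9), (9, 23, -4), (-4, 25, 3), (3, 23, -12), (-12, 25, 1), (1, 25, -12), (-12, 23, 3), (3, 25, -4), (-4, 23, 9), (9, 13, -14), … (48 more)
river cycle of g (length 58): (9, 23, -4), (-4, 25, 3), (3, 23, -12), (-12, 25, 1), (1, 25, -12), (-12, 23, 3), (3, 25, -4), (-4, 23, 9), (9, 13, -14), (-14, 15, 8), … (48 more)
cycles coincide ⇒ equivalent

yes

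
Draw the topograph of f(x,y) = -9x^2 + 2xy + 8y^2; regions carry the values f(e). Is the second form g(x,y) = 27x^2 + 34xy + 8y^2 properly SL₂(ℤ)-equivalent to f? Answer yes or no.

D₁ = 292, D₂ = 292
river cycle of f (length 14): (8, 14, -3), (-3, 16, 3), (3, 14, -8), (-8, 2, 9), (9, 16, -1), (-1, 16, 9), (9, 2, -8), (-8, 14, 3), (3, 16, -3), (-3, 14, 8), … (4 more)
river cycle of g (length 14): (8, 14, -3), (-3, 16, 3), (3, 14, -8), (-8, 2, 9), (9, 16, -1), (-1, 16, 9), (9, 2, -8), (-8, 14, 3), (3, 16, -3), (-3, 14, 8), … (4 more)
cycles coincide ⇒ equivalent

yes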